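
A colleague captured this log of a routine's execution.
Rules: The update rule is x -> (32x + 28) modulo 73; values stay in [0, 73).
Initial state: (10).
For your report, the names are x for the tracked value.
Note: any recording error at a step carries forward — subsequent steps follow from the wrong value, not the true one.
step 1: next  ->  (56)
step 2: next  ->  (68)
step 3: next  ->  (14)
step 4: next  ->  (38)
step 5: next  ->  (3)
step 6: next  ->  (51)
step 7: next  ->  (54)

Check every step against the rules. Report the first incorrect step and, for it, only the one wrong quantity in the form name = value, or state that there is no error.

no error

Recomputing the run from the initial state:
step 1: x = 56
step 2: x = 68
step 3: x = 14
step 4: x = 38
step 5: x = 3
step 6: x = 51
step 7: x = 54
This matches the log at every step.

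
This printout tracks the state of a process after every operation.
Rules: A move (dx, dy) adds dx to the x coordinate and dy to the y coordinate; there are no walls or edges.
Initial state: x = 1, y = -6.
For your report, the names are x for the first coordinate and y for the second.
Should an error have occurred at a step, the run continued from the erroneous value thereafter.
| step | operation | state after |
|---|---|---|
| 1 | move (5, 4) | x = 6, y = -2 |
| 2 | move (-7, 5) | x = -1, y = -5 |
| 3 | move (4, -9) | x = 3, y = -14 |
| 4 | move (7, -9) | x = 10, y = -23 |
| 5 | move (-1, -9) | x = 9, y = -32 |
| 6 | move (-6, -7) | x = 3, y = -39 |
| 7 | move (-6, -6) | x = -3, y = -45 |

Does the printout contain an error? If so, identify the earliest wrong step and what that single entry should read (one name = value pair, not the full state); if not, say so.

Recomputing the run from the initial state:
step 1: x = 6, y = -2
step 2: x = -1, y = 3
step 3: x = 3, y = -6
step 4: x = 10, y = -15
step 5: x = 9, y = -24
step 6: x = 3, y = -31
step 7: x = -3, y = -37
The first disagreement with the printout is at step 2, where the value should be y = 3.

step 2, y = 3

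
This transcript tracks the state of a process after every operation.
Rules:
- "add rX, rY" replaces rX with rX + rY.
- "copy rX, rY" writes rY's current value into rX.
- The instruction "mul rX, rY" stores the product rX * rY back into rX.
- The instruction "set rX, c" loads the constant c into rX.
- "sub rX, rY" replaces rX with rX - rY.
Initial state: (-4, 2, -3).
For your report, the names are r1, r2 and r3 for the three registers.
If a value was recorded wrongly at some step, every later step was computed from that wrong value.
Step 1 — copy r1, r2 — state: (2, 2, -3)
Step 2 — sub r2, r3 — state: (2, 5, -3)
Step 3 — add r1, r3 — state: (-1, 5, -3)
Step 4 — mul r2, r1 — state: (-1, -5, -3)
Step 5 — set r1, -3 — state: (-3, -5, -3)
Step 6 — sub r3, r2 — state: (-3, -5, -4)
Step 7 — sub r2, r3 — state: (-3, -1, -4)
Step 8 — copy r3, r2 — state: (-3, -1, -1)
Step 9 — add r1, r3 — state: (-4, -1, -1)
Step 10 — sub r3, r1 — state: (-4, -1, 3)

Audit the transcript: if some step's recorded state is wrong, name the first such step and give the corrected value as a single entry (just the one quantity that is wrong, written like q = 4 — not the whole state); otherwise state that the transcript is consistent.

step 6, r3 = 2

1. r1 = 2 (agrees with the transcript)
2. r2 = 2 - -3 = 5 (in agreement)
3. r1 = 2 + -3 = -1 (verified)
4. r2 = 5 * -1 = -5 (confirmed correct)
5. r1 = -3 (consistent with the transcript)
6. r3 = -3 - -5 = 2 (the transcript has a different value)
First deviation found at step 6; the corrected entry is r3 = 2.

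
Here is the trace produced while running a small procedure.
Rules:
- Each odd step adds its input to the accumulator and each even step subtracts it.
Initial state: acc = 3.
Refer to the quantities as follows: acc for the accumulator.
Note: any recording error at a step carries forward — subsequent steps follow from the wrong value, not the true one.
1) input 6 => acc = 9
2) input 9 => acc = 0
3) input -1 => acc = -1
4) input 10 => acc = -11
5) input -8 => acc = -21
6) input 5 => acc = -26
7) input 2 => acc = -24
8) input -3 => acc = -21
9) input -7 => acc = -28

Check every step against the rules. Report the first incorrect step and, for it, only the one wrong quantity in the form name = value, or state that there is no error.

step 1: acc = 3 + 6 = 9 -> confirmed correct
step 2: acc = 9 - 9 = 0 -> verified
step 3: acc = 0 + -1 = -1 -> consistent with the trace
step 4: acc = -1 - 10 = -11 -> exactly as logged
step 5: acc = -11 + -8 = -19 -> a discrepancy with the trace
Step 5 is the first one off; corrected, acc = -19.

step 5, acc = -19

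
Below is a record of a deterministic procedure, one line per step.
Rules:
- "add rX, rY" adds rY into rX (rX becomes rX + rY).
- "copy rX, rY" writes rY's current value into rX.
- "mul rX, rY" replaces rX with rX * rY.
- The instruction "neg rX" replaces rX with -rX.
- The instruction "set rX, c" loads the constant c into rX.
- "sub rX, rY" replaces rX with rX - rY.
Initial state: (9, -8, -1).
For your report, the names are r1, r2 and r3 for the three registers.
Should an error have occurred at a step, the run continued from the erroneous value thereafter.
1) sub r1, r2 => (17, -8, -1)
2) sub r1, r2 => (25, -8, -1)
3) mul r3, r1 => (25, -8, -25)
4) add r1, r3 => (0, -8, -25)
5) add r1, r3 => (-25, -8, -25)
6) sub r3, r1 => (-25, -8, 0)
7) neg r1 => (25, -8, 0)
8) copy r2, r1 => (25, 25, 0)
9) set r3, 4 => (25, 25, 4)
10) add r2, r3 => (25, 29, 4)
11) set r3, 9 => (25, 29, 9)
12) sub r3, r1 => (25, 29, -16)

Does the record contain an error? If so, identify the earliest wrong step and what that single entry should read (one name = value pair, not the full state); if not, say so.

Step 1: r1 = 9 - -8 = 17 — same as recorded.
Step 2: r1 = 17 - -8 = 25 — verified.
Step 3: r3 = -1 * 25 = -25 — no discrepancy.
Step 4: r1 = 25 + -25 = 0 — no discrepancy.
Step 5: r1 = 0 + -25 = -25 — agrees with the record.
Step 6: r3 = -25 - -25 = 0 — matches.
Step 7: r1 = -(-25) = 25 — matches.
Step 8: r2 = 25 — verified.
Step 9: r3 = 4 — in agreement.
Step 10: r2 = 25 + 4 = 29 — consistent with the record.
Step 11: r3 = 9 — no discrepancy.
Step 12: r3 = 9 - 25 = -16 — no discrepancy.
The whole run recomputes cleanly — no discrepancies.

no error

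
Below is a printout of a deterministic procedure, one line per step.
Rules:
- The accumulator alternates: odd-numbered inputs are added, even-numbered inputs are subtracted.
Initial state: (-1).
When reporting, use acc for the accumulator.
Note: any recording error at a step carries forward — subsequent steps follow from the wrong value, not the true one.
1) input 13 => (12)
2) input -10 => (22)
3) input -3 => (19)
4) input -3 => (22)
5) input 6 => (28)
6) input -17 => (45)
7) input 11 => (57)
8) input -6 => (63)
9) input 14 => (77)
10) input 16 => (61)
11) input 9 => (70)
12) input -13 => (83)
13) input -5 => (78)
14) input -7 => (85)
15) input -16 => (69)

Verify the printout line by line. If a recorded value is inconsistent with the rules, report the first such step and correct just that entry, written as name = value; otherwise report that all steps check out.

step 7, acc = 56

Recomputing the run from the initial state:
step 1: acc = 12
step 2: acc = 22
step 3: acc = 19
step 4: acc = 22
step 5: acc = 28
step 6: acc = 45
step 7: acc = 56
step 8: acc = 62
step 9: acc = 76
step 10: acc = 60
step 11: acc = 69
step 12: acc = 82
step 13: acc = 77
step 14: acc = 84
step 15: acc = 68
The first disagreement with the printout is at step 7, where the value should be acc = 56.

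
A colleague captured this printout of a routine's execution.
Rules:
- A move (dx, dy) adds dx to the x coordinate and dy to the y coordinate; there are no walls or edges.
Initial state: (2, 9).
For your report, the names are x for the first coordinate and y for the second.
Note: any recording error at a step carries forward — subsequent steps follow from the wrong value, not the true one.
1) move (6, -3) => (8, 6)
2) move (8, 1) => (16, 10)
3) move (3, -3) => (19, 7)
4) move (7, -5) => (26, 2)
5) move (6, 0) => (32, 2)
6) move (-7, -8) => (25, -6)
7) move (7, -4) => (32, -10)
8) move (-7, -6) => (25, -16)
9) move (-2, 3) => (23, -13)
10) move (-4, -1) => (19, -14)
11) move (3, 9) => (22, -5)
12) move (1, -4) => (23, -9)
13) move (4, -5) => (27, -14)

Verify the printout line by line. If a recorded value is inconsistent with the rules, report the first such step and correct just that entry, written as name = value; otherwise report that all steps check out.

step 2, y = 7

step 1: x = 2 + (6) = 8, y = 9 + (-3) = 6 -> exactly as logged
step 2: x = 8 + (8) = 16, y = 6 + (1) = 7 -> a discrepancy with the printout
First deviation found at step 2; the corrected entry is y = 7.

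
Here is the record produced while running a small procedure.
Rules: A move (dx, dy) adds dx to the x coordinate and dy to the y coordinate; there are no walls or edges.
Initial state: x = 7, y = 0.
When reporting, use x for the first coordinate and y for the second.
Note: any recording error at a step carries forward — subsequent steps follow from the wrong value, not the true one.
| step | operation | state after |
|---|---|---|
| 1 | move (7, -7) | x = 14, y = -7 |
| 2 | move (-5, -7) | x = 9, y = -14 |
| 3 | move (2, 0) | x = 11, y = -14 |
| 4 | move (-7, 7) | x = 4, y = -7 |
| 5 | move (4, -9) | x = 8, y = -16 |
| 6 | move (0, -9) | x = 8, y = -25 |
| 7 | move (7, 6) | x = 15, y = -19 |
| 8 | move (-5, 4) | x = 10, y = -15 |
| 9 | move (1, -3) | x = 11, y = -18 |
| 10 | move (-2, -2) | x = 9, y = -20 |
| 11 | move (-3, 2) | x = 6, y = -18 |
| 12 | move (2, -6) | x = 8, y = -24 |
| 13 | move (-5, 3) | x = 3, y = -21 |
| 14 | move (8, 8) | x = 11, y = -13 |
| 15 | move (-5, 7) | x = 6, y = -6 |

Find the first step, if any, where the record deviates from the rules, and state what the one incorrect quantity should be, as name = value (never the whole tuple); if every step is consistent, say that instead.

no error

Recomputing the run from the initial state:
step 1: x = 14, y = -7
step 2: x = 9, y = -14
step 3: x = 11, y = -14
step 4: x = 4, y = -7
step 5: x = 8, y = -16
step 6: x = 8, y = -25
step 7: x = 15, y = -19
step 8: x = 10, y = -15
step 9: x = 11, y = -18
step 10: x = 9, y = -20
step 11: x = 6, y = -18
step 12: x = 8, y = -24
step 13: x = 3, y = -21
step 14: x = 11, y = -13
step 15: x = 6, y = -6
This matches the record at every step.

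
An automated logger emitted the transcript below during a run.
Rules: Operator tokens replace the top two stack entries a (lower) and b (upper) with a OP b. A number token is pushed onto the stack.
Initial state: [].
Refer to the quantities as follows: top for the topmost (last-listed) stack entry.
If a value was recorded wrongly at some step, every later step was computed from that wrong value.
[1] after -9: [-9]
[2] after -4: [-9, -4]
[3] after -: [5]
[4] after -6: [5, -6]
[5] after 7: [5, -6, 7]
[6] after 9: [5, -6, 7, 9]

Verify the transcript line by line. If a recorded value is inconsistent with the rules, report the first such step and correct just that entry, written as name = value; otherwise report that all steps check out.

step 3, top = -5

Recomputing the run from the initial state:
step 1: [-9]
step 2: [-9, -4]
step 3: [-5]
step 4: [-5, -6]
step 5: [-5, -6, 7]
step 6: [-5, -6, 7, 9]
The first disagreement with the transcript is at step 3, where the value should be top = -5.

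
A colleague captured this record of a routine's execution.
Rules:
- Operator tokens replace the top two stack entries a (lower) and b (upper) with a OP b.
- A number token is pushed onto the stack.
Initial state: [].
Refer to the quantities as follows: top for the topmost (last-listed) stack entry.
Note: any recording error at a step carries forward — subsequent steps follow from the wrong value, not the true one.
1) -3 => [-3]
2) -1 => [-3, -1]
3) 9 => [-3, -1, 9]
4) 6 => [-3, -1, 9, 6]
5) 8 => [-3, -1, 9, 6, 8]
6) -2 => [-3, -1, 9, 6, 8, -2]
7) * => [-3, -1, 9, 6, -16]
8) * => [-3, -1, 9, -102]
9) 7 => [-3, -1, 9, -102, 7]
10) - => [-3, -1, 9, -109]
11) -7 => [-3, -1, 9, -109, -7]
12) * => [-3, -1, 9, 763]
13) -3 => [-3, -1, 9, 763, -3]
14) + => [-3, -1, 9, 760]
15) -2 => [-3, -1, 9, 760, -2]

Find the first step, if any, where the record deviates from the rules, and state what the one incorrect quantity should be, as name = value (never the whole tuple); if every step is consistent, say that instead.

Step 1: push -3: top = -3 — checks out.
Step 2: push -1: top = -1 — consistent with the record.
Step 3: push 9: top = 9 — matches.
Step 4: push 6: top = 6 — no discrepancy.
Step 5: push 8: top = 8 — no discrepancy.
Step 6: push -2: top = -2 — exactly as logged.
Step 7: 8 * -2 = -16 — consistent with the record.
Step 8: 6 * -16 = -96 — the record has a different value.
First incorrect step: 8; the correct value is top = -96.

step 8, top = -96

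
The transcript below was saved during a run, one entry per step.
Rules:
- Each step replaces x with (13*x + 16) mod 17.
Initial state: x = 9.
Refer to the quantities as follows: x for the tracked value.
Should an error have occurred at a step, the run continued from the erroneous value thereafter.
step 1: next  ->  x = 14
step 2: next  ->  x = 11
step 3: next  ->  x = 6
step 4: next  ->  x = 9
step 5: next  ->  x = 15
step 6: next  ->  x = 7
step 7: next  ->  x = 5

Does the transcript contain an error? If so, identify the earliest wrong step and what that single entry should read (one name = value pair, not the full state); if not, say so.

Step 1: x = (13*9 + 16) mod 17 = 14 — confirmed correct.
Step 2: x = (13*14 + 16) mod 17 = 11 — same as recorded.
Step 3: x = (13*11 + 16) mod 17 = 6 — exactly as logged.
Step 4: x = (13*6 + 16) mod 17 = 9 — matches.
Step 5: x = (13*9 + 16) mod 17 = 14 — the transcript has a different value.
So the first discrepancy is step 5, where the right value is x = 14.

step 5, x = 14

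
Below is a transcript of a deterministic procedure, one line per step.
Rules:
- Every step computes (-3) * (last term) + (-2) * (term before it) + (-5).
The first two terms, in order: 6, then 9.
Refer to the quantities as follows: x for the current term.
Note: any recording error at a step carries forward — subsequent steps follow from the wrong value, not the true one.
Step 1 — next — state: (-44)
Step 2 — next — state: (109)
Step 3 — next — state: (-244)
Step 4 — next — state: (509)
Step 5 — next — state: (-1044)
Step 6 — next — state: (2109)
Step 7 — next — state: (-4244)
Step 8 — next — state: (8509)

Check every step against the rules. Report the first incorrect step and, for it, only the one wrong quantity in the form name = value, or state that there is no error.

no error

Recomputing the run from the initial state:
step 1: x = -44
step 2: x = 109
step 3: x = -244
step 4: x = 509
step 5: x = -1044
step 6: x = 2109
step 7: x = -4244
step 8: x = 8509
This matches the transcript at every step.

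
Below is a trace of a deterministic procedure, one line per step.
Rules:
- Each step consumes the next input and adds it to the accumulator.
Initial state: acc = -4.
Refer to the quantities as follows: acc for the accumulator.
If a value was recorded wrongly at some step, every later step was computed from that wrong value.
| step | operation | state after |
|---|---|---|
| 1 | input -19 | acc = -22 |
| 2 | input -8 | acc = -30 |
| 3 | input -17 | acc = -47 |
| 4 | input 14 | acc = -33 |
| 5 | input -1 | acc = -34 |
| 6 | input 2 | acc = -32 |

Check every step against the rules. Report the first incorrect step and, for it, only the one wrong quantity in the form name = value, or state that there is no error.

step 1: acc = -4 + -19 = -23 -> this is not what the trace shows
That makes step 1 the first incorrect line — acc = -23 is what it should show.

step 1, acc = -23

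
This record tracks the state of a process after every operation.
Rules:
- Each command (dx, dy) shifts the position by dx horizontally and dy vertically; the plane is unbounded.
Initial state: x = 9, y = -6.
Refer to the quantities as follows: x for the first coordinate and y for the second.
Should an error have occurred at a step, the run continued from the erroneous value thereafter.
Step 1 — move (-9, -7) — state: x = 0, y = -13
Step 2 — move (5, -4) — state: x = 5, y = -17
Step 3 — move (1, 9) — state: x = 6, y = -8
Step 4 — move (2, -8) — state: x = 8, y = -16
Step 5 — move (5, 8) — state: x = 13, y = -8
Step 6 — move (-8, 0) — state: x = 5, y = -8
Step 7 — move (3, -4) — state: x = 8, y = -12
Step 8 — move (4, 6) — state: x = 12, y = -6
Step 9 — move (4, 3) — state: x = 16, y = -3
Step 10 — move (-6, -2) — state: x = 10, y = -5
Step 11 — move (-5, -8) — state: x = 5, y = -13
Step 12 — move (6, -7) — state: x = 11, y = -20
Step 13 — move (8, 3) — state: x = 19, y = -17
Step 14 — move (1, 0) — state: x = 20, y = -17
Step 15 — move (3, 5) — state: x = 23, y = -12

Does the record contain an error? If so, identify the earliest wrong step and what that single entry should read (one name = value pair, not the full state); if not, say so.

no error

Step 1: x = 9 + (-9) = 0, y = -6 + (-7) = -13 — agrees with the record.
Step 2: x = 0 + (5) = 5, y = -13 + (-4) = -17 — same as recorded.
Step 3: x = 5 + (1) = 6, y = -17 + (9) = -8 — in agreement.
Step 4: x = 6 + (2) = 8, y = -8 + (-8) = -16 — exactly as logged.
Step 5: x = 8 + (5) = 13, y = -16 + (8) = -8 — checks out.
Step 6: x = 13 + (-8) = 5, y = -8 + (0) = -8 — same as recorded.
Step 7: x = 5 + (3) = 8, y = -8 + (-4) = -12 — verified.
Step 8: x = 8 + (4) = 12, y = -12 + (6) = -6 — no discrepancy.
Step 9: x = 12 + (4) = 16, y = -6 + (3) = -3 — matches.
Step 10: x = 16 + (-6) = 10, y = -3 + (-2) = -5 — verified.
Step 11: x = 10 + (-5) = 5, y = -5 + (-8) = -13 — no discrepancy.
Step 12: x = 5 + (6) = 11, y = -13 + (-7) = -20 — checks out.
Step 13: x = 11 + (8) = 19, y = -20 + (3) = -17 — matches.
Step 14: x = 19 + (1) = 20, y = -17 + (0) = -17 — confirmed correct.
Step 15: x = 20 + (3) = 23, y = -17 + (5) = -12 — agrees with the record.
Every step is consistent.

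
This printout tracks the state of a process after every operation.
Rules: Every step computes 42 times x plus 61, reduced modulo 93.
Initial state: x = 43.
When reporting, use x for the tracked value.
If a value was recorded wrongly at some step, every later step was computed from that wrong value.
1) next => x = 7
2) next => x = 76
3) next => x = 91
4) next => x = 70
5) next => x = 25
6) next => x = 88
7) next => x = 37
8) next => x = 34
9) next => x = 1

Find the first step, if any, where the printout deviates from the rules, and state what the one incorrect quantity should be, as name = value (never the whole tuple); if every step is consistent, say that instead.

step 1: x = (42*43 + 61) mod 93 = 7 -> confirmed correct
step 2: x = (42*7 + 61) mod 93 = 76 -> checks out
step 3: x = (42*76 + 61) mod 93 = 91 -> no discrepancy
step 4: x = (42*91 + 61) mod 93 = 70 -> matches
step 5: x = (42*70 + 61) mod 93 = 25 -> matches
step 6: x = (42*25 + 61) mod 93 = 88 -> exactly as logged
step 7: x = (42*88 + 61) mod 93 = 37 -> no discrepancy
step 8: x = (42*37 + 61) mod 93 = 34 -> in agreement
step 9: x = (42*34 + 61) mod 93 = 1 -> same as recorded
The whole run recomputes cleanly — no discrepancies.

no error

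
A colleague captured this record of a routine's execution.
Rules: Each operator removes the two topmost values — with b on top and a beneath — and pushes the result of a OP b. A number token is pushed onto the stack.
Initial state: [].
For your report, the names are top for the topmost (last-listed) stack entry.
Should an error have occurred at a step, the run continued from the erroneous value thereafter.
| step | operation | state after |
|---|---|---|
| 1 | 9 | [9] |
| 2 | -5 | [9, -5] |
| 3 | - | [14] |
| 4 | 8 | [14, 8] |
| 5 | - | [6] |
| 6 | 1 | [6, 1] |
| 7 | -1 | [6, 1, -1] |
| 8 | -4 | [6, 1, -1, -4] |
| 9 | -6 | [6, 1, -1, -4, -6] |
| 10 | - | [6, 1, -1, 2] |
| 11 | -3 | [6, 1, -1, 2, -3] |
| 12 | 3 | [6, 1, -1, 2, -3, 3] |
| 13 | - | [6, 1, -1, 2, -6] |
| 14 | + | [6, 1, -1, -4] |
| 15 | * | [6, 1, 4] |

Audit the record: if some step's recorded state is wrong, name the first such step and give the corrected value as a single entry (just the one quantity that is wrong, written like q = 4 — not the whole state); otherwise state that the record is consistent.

1. push 9: top = 9 (in agreement)
2. push -5: top = -5 (same as recorded)
3. 9 - -5 = 14 (in agreement)
4. push 8: top = 8 (same as recorded)
5. 14 - 8 = 6 (agrees with the record)
6. push 1: top = 1 (same as recorded)
7. push -1: top = -1 (checks out)
8. push -4: top = -4 (verified)
9. push -6: top = -6 (confirmed correct)
10. -4 - -6 = 2 (same as recorded)
11. push -3: top = -3 (confirmed correct)
12. push 3: top = 3 (agrees with the record)
13. -3 - 3 = -6 (matches)
14. 2 + -6 = -4 (confirmed correct)
15. -1 * -4 = 4 (verified)
No step deviates from the rules.

no error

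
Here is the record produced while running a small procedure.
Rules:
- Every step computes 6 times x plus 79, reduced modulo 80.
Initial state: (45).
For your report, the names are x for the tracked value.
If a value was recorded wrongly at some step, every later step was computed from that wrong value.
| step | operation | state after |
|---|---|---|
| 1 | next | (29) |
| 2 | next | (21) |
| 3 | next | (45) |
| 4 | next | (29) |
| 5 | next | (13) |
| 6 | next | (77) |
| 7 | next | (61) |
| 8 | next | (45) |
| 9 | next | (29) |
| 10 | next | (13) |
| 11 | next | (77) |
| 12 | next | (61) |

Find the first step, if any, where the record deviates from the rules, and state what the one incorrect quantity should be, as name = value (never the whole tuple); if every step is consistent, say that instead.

Recomputing the run from the initial state:
step 1: x = 29
step 2: x = 13
step 3: x = 77
step 4: x = 61
step 5: x = 45
step 6: x = 29
step 7: x = 13
step 8: x = 77
step 9: x = 61
step 10: x = 45
step 11: x = 29
step 12: x = 13
The first disagreement with the record is at step 2, where the value should be x = 13.

step 2, x = 13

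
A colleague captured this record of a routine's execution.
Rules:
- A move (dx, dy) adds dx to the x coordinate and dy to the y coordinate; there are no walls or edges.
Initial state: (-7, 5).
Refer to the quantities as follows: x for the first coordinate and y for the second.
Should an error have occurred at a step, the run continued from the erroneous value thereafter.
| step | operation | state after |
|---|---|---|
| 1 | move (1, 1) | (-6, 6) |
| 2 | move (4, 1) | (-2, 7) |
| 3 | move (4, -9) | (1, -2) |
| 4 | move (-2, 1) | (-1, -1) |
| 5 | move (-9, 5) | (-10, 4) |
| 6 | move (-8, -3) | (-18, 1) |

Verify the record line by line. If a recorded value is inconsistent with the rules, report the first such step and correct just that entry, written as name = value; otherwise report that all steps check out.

Recomputing the run from the initial state:
step 1: x = -6, y = 6
step 2: x = -2, y = 7
step 3: x = 2, y = -2
step 4: x = 0, y = -1
step 5: x = -9, y = 4
step 6: x = -17, y = 1
The first disagreement with the record is at step 3, where the value should be x = 2.

step 3, x = 2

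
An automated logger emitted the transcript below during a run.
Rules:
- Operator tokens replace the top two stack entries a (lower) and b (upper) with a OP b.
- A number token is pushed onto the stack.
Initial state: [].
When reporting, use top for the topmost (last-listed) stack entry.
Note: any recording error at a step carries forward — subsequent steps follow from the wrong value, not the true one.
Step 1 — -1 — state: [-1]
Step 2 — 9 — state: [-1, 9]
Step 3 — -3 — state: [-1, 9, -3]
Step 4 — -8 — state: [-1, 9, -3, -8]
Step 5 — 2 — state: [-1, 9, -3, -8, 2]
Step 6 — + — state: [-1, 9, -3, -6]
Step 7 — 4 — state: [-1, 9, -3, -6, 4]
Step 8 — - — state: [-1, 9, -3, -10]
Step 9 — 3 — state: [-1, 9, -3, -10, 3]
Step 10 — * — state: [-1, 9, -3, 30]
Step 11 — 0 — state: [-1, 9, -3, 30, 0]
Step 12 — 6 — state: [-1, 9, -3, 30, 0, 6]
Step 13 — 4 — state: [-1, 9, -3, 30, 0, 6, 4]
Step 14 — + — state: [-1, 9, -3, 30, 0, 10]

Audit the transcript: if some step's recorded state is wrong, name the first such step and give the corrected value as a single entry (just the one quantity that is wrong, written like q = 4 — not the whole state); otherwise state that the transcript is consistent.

step 10, top = -30

Recomputing the run from the initial state:
step 1: [-1]
step 2: [-1, 9]
step 3: [-1, 9, -3]
step 4: [-1, 9, -3, -8]
step 5: [-1, 9, -3, -8, 2]
step 6: [-1, 9, -3, -6]
step 7: [-1, 9, -3, -6, 4]
step 8: [-1, 9, -3, -10]
step 9: [-1, 9, -3, -10, 3]
step 10: [-1, 9, -3, -30]
step 11: [-1, 9, -3, -30, 0]
step 12: [-1, 9, -3, -30, 0, 6]
step 13: [-1, 9, -3, -30, 0, 6, 4]
step 14: [-1, 9, -3, -30, 0, 10]
The first disagreement with the transcript is at step 10, where the value should be top = -30.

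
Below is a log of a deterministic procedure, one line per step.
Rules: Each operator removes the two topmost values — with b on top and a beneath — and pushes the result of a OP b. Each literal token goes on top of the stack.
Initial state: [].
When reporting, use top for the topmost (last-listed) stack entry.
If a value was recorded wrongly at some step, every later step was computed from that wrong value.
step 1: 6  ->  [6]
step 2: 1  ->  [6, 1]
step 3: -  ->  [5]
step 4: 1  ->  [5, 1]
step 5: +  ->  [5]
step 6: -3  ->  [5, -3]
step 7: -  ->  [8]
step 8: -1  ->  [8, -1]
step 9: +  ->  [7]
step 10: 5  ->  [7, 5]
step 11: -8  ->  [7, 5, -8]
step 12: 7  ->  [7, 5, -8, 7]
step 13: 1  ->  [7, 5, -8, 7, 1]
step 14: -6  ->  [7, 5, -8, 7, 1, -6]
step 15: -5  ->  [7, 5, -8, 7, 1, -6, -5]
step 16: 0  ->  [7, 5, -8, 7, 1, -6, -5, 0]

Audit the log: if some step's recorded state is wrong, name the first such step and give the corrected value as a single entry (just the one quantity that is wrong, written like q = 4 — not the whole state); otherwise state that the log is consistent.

step 5, top = 6

Recomputing the run from the initial state:
step 1: [6]
step 2: [6, 1]
step 3: [5]
step 4: [5, 1]
step 5: [6]
step 6: [6, -3]
step 7: [9]
step 8: [9, -1]
step 9: [8]
step 10: [8, 5]
step 11: [8, 5, -8]
step 12: [8, 5, -8, 7]
step 13: [8, 5, -8, 7, 1]
step 14: [8, 5, -8, 7, 1, -6]
step 15: [8, 5, -8, 7, 1, -6, -5]
step 16: [8, 5, -8, 7, 1, -6, -5, 0]
The first disagreement with the log is at step 5, where the value should be top = 6.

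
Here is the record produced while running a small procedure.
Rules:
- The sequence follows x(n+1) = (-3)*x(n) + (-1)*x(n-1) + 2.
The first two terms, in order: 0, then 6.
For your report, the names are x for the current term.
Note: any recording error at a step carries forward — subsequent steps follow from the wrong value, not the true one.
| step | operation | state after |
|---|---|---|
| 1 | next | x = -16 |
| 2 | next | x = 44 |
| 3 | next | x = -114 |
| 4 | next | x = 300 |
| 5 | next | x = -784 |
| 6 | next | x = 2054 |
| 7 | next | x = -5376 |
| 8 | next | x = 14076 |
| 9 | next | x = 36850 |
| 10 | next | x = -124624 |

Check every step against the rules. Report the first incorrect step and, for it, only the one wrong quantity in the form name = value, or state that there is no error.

step 9, x = -36850

1. x = -3*(6) + (-1)*(0) + (2) = -16 (in agreement)
2. x = -3*(-16) + (-1)*(6) + (2) = 44 (agrees with the record)
3. x = -3*(44) + (-1)*(-16) + (2) = -114 (consistent with the record)
4. x = -3*(-114) + (-1)*(44) + (2) = 300 (in agreement)
5. x = -3*(300) + (-1)*(-114) + (2) = -784 (exactly as logged)
6. x = -3*(-784) + (-1)*(300) + (2) = 2054 (matches)
7. x = -3*(2054) + (-1)*(-784) + (2) = -5376 (confirmed correct)
8. x = -3*(-5376) + (-1)*(2054) + (2) = 14076 (no discrepancy)
9. x = -3*(14076) + (-1)*(-5376) + (2) = -36850 (the recorded entry deviates here)
That makes step 9 the first incorrect line — x = -36850 is what it should show.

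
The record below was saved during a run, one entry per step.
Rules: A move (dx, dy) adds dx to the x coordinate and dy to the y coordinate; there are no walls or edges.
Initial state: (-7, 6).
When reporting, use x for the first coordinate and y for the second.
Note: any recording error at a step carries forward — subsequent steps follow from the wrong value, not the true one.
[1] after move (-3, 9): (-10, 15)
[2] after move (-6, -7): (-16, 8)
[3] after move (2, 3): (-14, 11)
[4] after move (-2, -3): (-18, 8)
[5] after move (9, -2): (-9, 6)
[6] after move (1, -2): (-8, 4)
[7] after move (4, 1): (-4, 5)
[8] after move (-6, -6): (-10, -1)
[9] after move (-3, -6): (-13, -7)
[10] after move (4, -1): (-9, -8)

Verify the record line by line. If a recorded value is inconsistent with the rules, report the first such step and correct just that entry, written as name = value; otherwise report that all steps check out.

step 4, x = -16

Recomputing the run from the initial state:
step 1: x = -10, y = 15
step 2: x = -16, y = 8
step 3: x = -14, y = 11
step 4: x = -16, y = 8
step 5: x = -7, y = 6
step 6: x = -6, y = 4
step 7: x = -2, y = 5
step 8: x = -8, y = -1
step 9: x = -11, y = -7
step 10: x = -7, y = -8
The first disagreement with the record is at step 4, where the value should be x = -16.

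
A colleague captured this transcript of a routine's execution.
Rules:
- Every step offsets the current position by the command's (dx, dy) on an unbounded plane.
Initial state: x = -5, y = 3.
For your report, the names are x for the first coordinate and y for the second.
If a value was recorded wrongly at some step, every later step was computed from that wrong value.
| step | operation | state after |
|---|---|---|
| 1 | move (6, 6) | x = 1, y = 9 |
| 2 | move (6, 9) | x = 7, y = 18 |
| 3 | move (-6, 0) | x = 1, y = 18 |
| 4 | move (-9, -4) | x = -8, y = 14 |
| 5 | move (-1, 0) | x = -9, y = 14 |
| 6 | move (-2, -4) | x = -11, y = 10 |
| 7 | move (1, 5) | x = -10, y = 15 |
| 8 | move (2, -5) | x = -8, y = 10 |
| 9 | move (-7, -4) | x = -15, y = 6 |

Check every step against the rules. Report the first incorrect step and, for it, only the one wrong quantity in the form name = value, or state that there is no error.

step 1: x = -5 + (6) = 1, y = 3 + (6) = 9 -> in agreement
step 2: x = 1 + (6) = 7, y = 9 + (9) = 18 -> exactly as logged
step 3: x = 7 + (-6) = 1, y = 18 + (0) = 18 -> agrees with the transcript
step 4: x = 1 + (-9) = -8, y = 18 + (-4) = 14 -> in agreement
step 5: x = -8 + (-1) = -9, y = 14 + (0) = 14 -> verified
step 6: x = -9 + (-2) = -11, y = 14 + (-4) = 10 -> consistent with the transcript
step 7: x = -11 + (1) = -10, y = 10 + (5) = 15 -> verified
step 8: x = -10 + (2) = -8, y = 15 + (-5) = 10 -> checks out
step 9: x = -8 + (-7) = -15, y = 10 + (-4) = 6 -> confirmed correct
No step deviates from the rules.

no error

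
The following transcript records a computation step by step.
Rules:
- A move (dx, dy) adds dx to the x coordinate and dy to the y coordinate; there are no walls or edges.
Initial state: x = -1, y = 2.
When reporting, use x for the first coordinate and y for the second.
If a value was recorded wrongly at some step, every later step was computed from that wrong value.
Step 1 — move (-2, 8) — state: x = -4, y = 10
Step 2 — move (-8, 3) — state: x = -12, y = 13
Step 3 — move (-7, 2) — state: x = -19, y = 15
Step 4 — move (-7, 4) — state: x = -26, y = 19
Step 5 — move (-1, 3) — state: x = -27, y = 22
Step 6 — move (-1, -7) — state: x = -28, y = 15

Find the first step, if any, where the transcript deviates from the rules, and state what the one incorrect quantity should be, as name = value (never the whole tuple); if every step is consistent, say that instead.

Recomputing the run from the initial state:
step 1: x = -3, y = 10
step 2: x = -11, y = 13
step 3: x = -18, y = 15
step 4: x = -25, y = 19
step 5: x = -26, y = 22
step 6: x = -27, y = 15
The first disagreement with the transcript is at step 1, where the value should be x = -3.

step 1, x = -3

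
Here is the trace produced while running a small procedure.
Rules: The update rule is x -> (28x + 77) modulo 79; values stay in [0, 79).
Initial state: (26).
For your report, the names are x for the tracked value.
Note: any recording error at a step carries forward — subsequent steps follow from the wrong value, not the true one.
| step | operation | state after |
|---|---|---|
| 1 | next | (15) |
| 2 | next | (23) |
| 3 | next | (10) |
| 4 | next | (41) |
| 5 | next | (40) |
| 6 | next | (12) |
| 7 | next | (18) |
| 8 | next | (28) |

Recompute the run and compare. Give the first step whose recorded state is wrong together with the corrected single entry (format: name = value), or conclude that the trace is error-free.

Recomputing the run from the initial state:
step 1: x = 15
step 2: x = 23
step 3: x = 10
step 4: x = 41
step 5: x = 40
step 6: x = 12
step 7: x = 18
step 8: x = 28
This matches the trace at every step.

no error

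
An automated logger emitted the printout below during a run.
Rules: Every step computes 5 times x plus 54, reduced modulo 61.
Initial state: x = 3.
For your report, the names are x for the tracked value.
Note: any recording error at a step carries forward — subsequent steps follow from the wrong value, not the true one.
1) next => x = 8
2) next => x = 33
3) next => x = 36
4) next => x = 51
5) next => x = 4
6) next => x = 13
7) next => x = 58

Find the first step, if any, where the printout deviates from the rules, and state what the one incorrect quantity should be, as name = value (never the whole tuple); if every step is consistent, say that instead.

1. x = (5*3 + 54) mod 61 = 8 (agrees with the printout)
2. x = (5*8 + 54) mod 61 = 33 (confirmed correct)
3. x = (5*33 + 54) mod 61 = 36 (in agreement)
4. x = (5*36 + 54) mod 61 = 51 (in agreement)
5. x = (5*51 + 54) mod 61 = 4 (verified)
6. x = (5*4 + 54) mod 61 = 13 (consistent with the printout)
7. x = (5*13 + 54) mod 61 = 58 (checks out)
Each recorded entry agrees with the recomputation.

no error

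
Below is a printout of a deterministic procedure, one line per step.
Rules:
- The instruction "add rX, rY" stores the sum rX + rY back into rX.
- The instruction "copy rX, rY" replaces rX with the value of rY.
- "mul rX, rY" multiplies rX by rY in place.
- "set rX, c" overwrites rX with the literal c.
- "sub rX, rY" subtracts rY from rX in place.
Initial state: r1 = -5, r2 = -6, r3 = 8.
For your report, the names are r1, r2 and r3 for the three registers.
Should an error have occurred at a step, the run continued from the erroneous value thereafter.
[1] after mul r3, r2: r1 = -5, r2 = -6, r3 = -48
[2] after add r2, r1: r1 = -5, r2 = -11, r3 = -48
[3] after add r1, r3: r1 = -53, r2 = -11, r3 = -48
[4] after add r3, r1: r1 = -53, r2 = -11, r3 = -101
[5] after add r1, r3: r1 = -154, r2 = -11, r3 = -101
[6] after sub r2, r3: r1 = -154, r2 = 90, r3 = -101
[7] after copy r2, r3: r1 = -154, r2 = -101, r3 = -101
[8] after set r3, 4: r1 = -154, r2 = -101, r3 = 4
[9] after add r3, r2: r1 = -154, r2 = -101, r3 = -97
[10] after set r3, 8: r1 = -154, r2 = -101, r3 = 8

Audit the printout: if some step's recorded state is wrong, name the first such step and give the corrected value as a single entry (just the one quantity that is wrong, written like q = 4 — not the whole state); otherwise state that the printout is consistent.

no error

step 1: r3 = 8 * -6 = -48 -> in agreement
step 2: r2 = -6 + -5 = -11 -> in agreement
step 3: r1 = -5 + -48 = -53 -> confirmed correct
step 4: r3 = -48 + -53 = -101 -> confirmed correct
step 5: r1 = -53 + -101 = -154 -> agrees with the printout
step 6: r2 = -11 - -101 = 90 -> in agreement
step 7: r2 = -101 -> consistent with the printout
step 8: r3 = 4 -> matches
step 9: r3 = 4 + -101 = -97 -> agrees with the printout
step 10: r3 = 8 -> no discrepancy
All steps check out; nothing to correct.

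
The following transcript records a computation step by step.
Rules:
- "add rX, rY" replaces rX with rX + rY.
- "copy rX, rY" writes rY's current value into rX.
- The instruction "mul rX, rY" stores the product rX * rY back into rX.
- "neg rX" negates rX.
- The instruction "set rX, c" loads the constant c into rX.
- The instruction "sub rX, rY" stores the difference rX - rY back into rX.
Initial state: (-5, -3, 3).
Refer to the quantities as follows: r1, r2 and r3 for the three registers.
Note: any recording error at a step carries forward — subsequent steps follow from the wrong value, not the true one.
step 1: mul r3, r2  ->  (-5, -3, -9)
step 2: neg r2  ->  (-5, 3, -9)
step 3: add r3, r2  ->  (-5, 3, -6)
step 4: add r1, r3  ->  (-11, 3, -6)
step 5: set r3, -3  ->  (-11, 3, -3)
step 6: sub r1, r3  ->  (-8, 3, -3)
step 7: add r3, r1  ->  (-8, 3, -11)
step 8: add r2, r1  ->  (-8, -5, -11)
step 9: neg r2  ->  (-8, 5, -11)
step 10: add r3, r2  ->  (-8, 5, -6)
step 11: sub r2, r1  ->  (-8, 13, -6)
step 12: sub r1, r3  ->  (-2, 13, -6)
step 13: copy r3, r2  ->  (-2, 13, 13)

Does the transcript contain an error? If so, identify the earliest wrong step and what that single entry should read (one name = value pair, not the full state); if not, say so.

no error

Step 1: r3 = 3 * -3 = -9 — matches.
Step 2: r2 = -(-3) = 3 — in agreement.
Step 3: r3 = -9 + 3 = -6 — checks out.
Step 4: r1 = -5 + -6 = -11 — exactly as logged.
Step 5: r3 = -3 — same as recorded.
Step 6: r1 = -11 - -3 = -8 — exactly as logged.
Step 7: r3 = -3 + -8 = -11 — same as recorded.
Step 8: r2 = 3 + -8 = -5 — exactly as logged.
Step 9: r2 = -(-5) = 5 — consistent with the transcript.
Step 10: r3 = -11 + 5 = -6 — checks out.
Step 11: r2 = 5 - -8 = 13 — exactly as logged.
Step 12: r1 = -8 - -6 = -2 — confirmed correct.
Step 13: r3 = 13 — matches.
The recomputation confirms every line.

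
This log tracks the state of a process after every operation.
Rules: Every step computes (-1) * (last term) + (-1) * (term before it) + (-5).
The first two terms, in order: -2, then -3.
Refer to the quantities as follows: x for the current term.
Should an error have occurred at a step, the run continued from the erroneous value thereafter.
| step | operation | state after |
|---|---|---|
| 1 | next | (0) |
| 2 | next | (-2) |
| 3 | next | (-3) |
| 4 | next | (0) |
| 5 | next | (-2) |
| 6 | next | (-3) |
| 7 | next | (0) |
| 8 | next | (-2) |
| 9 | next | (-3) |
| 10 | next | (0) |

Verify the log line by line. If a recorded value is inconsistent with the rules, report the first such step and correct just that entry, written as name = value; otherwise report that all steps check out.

Recomputing the run from the initial state:
step 1: x = 0
step 2: x = -2
step 3: x = -3
step 4: x = 0
step 5: x = -2
step 6: x = -3
step 7: x = 0
step 8: x = -2
step 9: x = -3
step 10: x = 0
This matches the log at every step.

no error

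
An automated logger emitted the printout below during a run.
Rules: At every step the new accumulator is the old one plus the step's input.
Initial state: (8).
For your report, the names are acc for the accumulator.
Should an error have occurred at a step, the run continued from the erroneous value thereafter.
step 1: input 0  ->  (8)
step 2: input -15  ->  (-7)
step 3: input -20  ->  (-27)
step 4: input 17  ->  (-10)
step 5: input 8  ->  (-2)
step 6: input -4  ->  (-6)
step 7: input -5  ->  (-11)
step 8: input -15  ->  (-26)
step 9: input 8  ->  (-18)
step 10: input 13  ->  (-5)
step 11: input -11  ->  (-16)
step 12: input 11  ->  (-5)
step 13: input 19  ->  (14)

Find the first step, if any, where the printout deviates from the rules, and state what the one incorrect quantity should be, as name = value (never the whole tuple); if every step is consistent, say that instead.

no error

step 1: acc = 8 + 0 = 8 -> checks out
step 2: acc = 8 + -15 = -7 -> verified
step 3: acc = -7 + -20 = -27 -> no discrepancy
step 4: acc = -27 + 17 = -10 -> same as recorded
step 5: acc = -10 + 8 = -2 -> confirmed correct
step 6: acc = -2 + -4 = -6 -> no discrepancy
step 7: acc = -6 + -5 = -11 -> no discrepancy
step 8: acc = -11 + -15 = -26 -> confirmed correct
step 9: acc = -26 + 8 = -18 -> consistent with the printout
step 10: acc = -18 + 13 = -5 -> confirmed correct
step 11: acc = -5 + -11 = -16 -> matches
step 12: acc = -16 + 11 = -5 -> verified
step 13: acc = -5 + 19 = 14 -> consistent with the printout
No step deviates from the rules.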